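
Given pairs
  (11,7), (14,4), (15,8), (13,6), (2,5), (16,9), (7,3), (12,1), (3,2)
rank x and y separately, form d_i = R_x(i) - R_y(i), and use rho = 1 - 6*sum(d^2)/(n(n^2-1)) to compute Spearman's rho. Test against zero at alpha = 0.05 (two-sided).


Step 1: Rank x and y separately (midranks; no ties here).
rank(x): 11->4, 14->7, 15->8, 13->6, 2->1, 16->9, 7->3, 12->5, 3->2
rank(y): 7->7, 4->4, 8->8, 6->6, 5->5, 9->9, 3->3, 1->1, 2->2
Step 2: d_i = R_x(i) - R_y(i); compute d_i^2.
  (4-7)^2=9, (7-4)^2=9, (8-8)^2=0, (6-6)^2=0, (1-5)^2=16, (9-9)^2=0, (3-3)^2=0, (5-1)^2=16, (2-2)^2=0
sum(d^2) = 50.
Step 3: rho = 1 - 6*50 / (9*(9^2 - 1)) = 1 - 300/720 = 0.583333.
Step 4: Under H0, t = rho * sqrt((n-2)/(1-rho^2)) = 1.9001 ~ t(7).
Step 5: Two-sided p-value from the t-distribution with 7 df = 0.099186.
Step 6: alpha = 0.05. fail to reject H0.

rho = 0.5833, p = 0.099186, fail to reject H0 at alpha = 0.05.


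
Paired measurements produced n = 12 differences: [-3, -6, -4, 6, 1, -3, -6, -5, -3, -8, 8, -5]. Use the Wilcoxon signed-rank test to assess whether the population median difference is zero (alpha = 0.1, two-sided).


Step 1: Drop any zero differences (none here) and take |d_i|.
|d| = [3, 6, 4, 6, 1, 3, 6, 5, 3, 8, 8, 5]
Step 2: Midrank |d_i| (ties get averaged ranks).
ranks: |3|->3, |6|->9, |4|->5, |6|->9, |1|->1, |3|->3, |6|->9, |5|->6.5, |3|->3, |8|->11.5, |8|->11.5, |5|->6.5
Step 3: Attach original signs; sum ranks with positive sign and with negative sign.
W+ = 9 + 1 + 11.5 = 21.5
W- = 3 + 9 + 5 + 3 + 9 + 6.5 + 3 + 11.5 + 6.5 = 56.5
(Check: W+ + W- = 78 should equal n(n+1)/2 = 78.)
Step 4: Test statistic W = min(W+, W-) = 21.5.
Step 5: Ties in |d|, so use the tie-corrected normal approximation.
        E[W] = n(n+1)/4 = 12*13/4 = 39.
        Tie groups: |d|=3 (t=3), |d|=5 (t=2), |d|=6 (t=3), |d|=8 (t=2); sum(t^3 - t) = 60.
        Var[W] = n(n+1)(2n+1)/24 - sum(t^3-t)/48 = 3900/24 - 60/48 = 161.25.
        z = (W - E[W]) / sqrt(Var[W]) = (21.5 - 39) / 12.6984 = -1.3781.
        Two-sided p = 2*Phi(z) = 0.168165.
Step 6: alpha = 0.1. fail to reject H0.

W+ = 21.5, W- = 56.5, W = min = 21.5, p = 0.168165, fail to reject H0.


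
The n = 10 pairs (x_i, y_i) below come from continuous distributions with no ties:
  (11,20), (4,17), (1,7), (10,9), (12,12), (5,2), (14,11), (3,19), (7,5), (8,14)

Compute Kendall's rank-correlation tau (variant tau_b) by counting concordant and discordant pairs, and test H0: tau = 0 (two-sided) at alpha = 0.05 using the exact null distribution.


Step 1: Enumerate the 45 unordered pairs (i,j) with i<j and classify each by sign(x_j-x_i) * sign(y_j-y_i).
  (1,2):dx=-7,dy=-3->C; (1,3):dx=-10,dy=-13->C; (1,4):dx=-1,dy=-11->C; (1,5):dx=+1,dy=-8->D
  (1,6):dx=-6,dy=-18->C; (1,7):dx=+3,dy=-9->D; (1,8):dx=-8,dy=-1->C; (1,9):dx=-4,dy=-15->C
  (1,10):dx=-3,dy=-6->C; (2,3):dx=-3,dy=-10->C; (2,4):dx=+6,dy=-8->D; (2,5):dx=+8,dy=-5->D
  (2,6):dx=+1,dy=-15->D; (2,7):dx=+10,dy=-6->D; (2,8):dx=-1,dy=+2->D; (2,9):dx=+3,dy=-12->D
  (2,10):dx=+4,dy=-3->D; (3,4):dx=+9,dy=+2->C; (3,5):dx=+11,dy=+5->C; (3,6):dx=+4,dy=-5->D
  (3,7):dx=+13,dy=+4->C; (3,8):dx=+2,dy=+12->C; (3,9):dx=+6,dy=-2->D; (3,10):dx=+7,dy=+7->C
  (4,5):dx=+2,dy=+3->C; (4,6):dx=-5,dy=-7->C; (4,7):dx=+4,dy=+2->C; (4,8):dx=-7,dy=+10->D
  (4,9):dx=-3,dy=-4->C; (4,10):dx=-2,dy=+5->D; (5,6):dx=-7,dy=-10->C; (5,7):dx=+2,dy=-1->D
  (5,8):dx=-9,dy=+7->D; (5,9):dx=-5,dy=-7->C; (5,10):dx=-4,dy=+2->D; (6,7):dx=+9,dy=+9->C
  (6,8):dx=-2,dy=+17->D; (6,9):dx=+2,dy=+3->C; (6,10):dx=+3,dy=+12->C; (7,8):dx=-11,dy=+8->D
  (7,9):dx=-7,dy=-6->C; (7,10):dx=-6,dy=+3->D; (8,9):dx=+4,dy=-14->D; (8,10):dx=+5,dy=-5->D
  (9,10):dx=+1,dy=+9->C
Step 2: C = 24, D = 21, total pairs = 45.
Step 3: tau = (C - D)/(n(n-1)/2) = (24 - 21)/45 = 0.066667.
Step 4: Exact two-sided p-value (enumerate n! = 3628800 permutations of y under H0): p = 0.861801.
Step 5: alpha = 0.05. fail to reject H0.

tau_b = 0.0667 (C=24, D=21), p = 0.861801, fail to reject H0.


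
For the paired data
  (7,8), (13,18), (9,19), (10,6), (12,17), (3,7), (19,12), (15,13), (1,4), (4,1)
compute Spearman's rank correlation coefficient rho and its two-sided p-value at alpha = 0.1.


Step 1: Rank x and y separately (midranks; no ties here).
rank(x): 7->4, 13->8, 9->5, 10->6, 12->7, 3->2, 19->10, 15->9, 1->1, 4->3
rank(y): 8->5, 18->9, 19->10, 6->3, 17->8, 7->4, 12->6, 13->7, 4->2, 1->1
Step 2: d_i = R_x(i) - R_y(i); compute d_i^2.
  (4-5)^2=1, (8-9)^2=1, (5-10)^2=25, (6-3)^2=9, (7-8)^2=1, (2-4)^2=4, (10-6)^2=16, (9-7)^2=4, (1-2)^2=1, (3-1)^2=4
sum(d^2) = 66.
Step 3: rho = 1 - 6*66 / (10*(10^2 - 1)) = 1 - 396/990 = 0.600000.
Step 4: Under H0, t = rho * sqrt((n-2)/(1-rho^2)) = 2.1213 ~ t(8).
Step 5: Two-sided p-value from the t-distribution with 8 df = 0.066688.
Step 6: alpha = 0.1. reject H0.

rho = 0.6000, p = 0.066688, reject H0 at alpha = 0.1.


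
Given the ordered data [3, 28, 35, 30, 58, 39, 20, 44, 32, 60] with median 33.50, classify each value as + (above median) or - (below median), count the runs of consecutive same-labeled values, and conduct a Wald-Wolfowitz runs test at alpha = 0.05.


Step 1: Compute median = 33.50; label A = above, B = below.
Labels in order: BBABAABABA  (n_A = 5, n_B = 5)
Step 2: Count runs R = 8.
Step 3: Under H0 (random ordering), E[R] = 2*n_A*n_B/(n_A+n_B) + 1 = 2*5*5/10 + 1 = 6.0000.
        Var[R] = 2*n_A*n_B*(2*n_A*n_B - n_A - n_B) / ((n_A+n_B)^2 * (n_A+n_B-1)) = 2000/900 = 2.2222.
        SD[R] = 1.4907.
Step 4: Continuity-corrected z = (R - 0.5 - E[R]) / SD[R] = (8 - 0.5 - 6.0000) / 1.4907 = 1.0062.
Step 5: Two-sided p-value via normal approximation = 2*(1 - Phi(|z|)) = 0.314305.
Step 6: alpha = 0.05. fail to reject H0.

R = 8, z = 1.0062, p = 0.314305, fail to reject H0.


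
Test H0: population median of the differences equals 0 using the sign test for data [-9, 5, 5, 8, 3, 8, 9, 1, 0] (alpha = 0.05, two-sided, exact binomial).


Step 1: Discard zero differences. Original n = 9; n_eff = number of nonzero differences = 8.
Nonzero differences (with sign): -9, +5, +5, +8, +3, +8, +9, +1
Step 2: Count signs: positive = 7, negative = 1.
Step 3: Under H0: P(positive) = 0.5, so the number of positives S ~ Bin(8, 0.5).
Step 4: Two-sided exact p-value = sum of Bin(8,0.5) probabilities at or below the observed probability = 0.070312.
Step 5: alpha = 0.05. fail to reject H0.

n_eff = 8, pos = 7, neg = 1, p = 0.070312, fail to reject H0.


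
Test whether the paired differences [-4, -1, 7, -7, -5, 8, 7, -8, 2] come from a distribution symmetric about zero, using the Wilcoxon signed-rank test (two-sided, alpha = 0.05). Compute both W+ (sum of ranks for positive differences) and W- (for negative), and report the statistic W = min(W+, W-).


Step 1: Drop any zero differences (none here) and take |d_i|.
|d| = [4, 1, 7, 7, 5, 8, 7, 8, 2]
Step 2: Midrank |d_i| (ties get averaged ranks).
ranks: |4|->3, |1|->1, |7|->6, |7|->6, |5|->4, |8|->8.5, |7|->6, |8|->8.5, |2|->2
Step 3: Attach original signs; sum ranks with positive sign and with negative sign.
W+ = 6 + 8.5 + 6 + 2 = 22.5
W- = 3 + 1 + 6 + 4 + 8.5 = 22.5
(Check: W+ + W- = 45 should equal n(n+1)/2 = 45.)
Step 4: Test statistic W = min(W+, W-) = 22.5.
Step 5: Ties in |d|, so use the tie-corrected normal approximation.
        E[W] = n(n+1)/4 = 9*10/4 = 22.5.
        Tie groups: |d|=7 (t=3), |d|=8 (t=2); sum(t^3 - t) = 30.
        Var[W] = n(n+1)(2n+1)/24 - sum(t^3-t)/48 = 1710/24 - 30/48 = 70.625.
        z = (W - E[W]) / sqrt(Var[W]) = (22.5 - 22.5) / 8.4039 = 0.0000.
        Two-sided p = 2*Phi(z) = 1.000000.
Step 6: alpha = 0.05. fail to reject H0.

W+ = 22.5, W- = 22.5, W = min = 22.5, p = 1.000000, fail to reject H0.


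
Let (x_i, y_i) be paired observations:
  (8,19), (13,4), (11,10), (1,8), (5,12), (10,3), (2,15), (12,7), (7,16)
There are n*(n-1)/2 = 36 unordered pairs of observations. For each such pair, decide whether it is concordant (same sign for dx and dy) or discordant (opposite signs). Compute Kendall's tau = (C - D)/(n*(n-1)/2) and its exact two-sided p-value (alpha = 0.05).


Step 1: Enumerate the 36 unordered pairs (i,j) with i<j and classify each by sign(x_j-x_i) * sign(y_j-y_i).
  (1,2):dx=+5,dy=-15->D; (1,3):dx=+3,dy=-9->D; (1,4):dx=-7,dy=-11->C; (1,5):dx=-3,dy=-7->C
  (1,6):dx=+2,dy=-16->D; (1,7):dx=-6,dy=-4->C; (1,8):dx=+4,dy=-12->D; (1,9):dx=-1,dy=-3->C
  (2,3):dx=-2,dy=+6->D; (2,4):dx=-12,dy=+4->D; (2,5):dx=-8,dy=+8->D; (2,6):dx=-3,dy=-1->C
  (2,7):dx=-11,dy=+11->D; (2,8):dx=-1,dy=+3->D; (2,9):dx=-6,dy=+12->D; (3,4):dx=-10,dy=-2->C
  (3,5):dx=-6,dy=+2->D; (3,6):dx=-1,dy=-7->C; (3,7):dx=-9,dy=+5->D; (3,8):dx=+1,dy=-3->D
  (3,9):dx=-4,dy=+6->D; (4,5):dx=+4,dy=+4->C; (4,6):dx=+9,dy=-5->D; (4,7):dx=+1,dy=+7->C
  (4,8):dx=+11,dy=-1->D; (4,9):dx=+6,dy=+8->C; (5,6):dx=+5,dy=-9->D; (5,7):dx=-3,dy=+3->D
  (5,8):dx=+7,dy=-5->D; (5,9):dx=+2,dy=+4->C; (6,7):dx=-8,dy=+12->D; (6,8):dx=+2,dy=+4->C
  (6,9):dx=-3,dy=+13->D; (7,8):dx=+10,dy=-8->D; (7,9):dx=+5,dy=+1->C; (8,9):dx=-5,dy=+9->D
Step 2: C = 13, D = 23, total pairs = 36.
Step 3: tau = (C - D)/(n(n-1)/2) = (13 - 23)/36 = -0.277778.
Step 4: Exact two-sided p-value (enumerate n! = 362880 permutations of y under H0): p = 0.358488.
Step 5: alpha = 0.05. fail to reject H0.

tau_b = -0.2778 (C=13, D=23), p = 0.358488, fail to reject H0.


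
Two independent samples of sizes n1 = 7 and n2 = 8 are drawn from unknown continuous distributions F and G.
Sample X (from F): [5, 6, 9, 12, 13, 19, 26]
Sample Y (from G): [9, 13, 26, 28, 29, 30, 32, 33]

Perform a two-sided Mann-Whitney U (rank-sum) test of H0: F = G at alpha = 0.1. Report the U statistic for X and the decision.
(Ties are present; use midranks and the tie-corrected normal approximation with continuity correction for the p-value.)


Step 1: Combine and sort all 15 observations; assign midranks.
sorted (value, group): (5,X), (6,X), (9,X), (9,Y), (12,X), (13,X), (13,Y), (19,X), (26,X), (26,Y), (28,Y), (29,Y), (30,Y), (32,Y), (33,Y)
ranks: 5->1, 6->2, 9->3.5, 9->3.5, 12->5, 13->6.5, 13->6.5, 19->8, 26->9.5, 26->9.5, 28->11, 29->12, 30->13, 32->14, 33->15
Step 2: Rank sum for X: R1 = 1 + 2 + 3.5 + 5 + 6.5 + 8 + 9.5 = 35.5.
Step 3: U_X = R1 - n1(n1+1)/2 = 35.5 - 7*8/2 = 35.5 - 28 = 7.5.
       U_Y = n1*n2 - U_X = 56 - 7.5 = 48.5.
Step 4: Ties are present, so use the tie-corrected normal approximation (with continuity correction) for the p-value.
Step 5: p-value = 0.020299; compare to alpha = 0.1. reject H0.

U_X = 7.5, p = 0.020299, reject H0 at alpha = 0.1.


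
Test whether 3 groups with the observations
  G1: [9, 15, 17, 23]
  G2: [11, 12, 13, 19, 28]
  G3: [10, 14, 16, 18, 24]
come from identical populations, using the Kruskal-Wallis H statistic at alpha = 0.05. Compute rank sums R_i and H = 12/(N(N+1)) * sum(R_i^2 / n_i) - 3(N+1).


Step 1: Combine all N = 14 observations and assign midranks.
sorted (value, group, rank): (9,G1,1), (10,G3,2), (11,G2,3), (12,G2,4), (13,G2,5), (14,G3,6), (15,G1,7), (16,G3,8), (17,G1,9), (18,G3,10), (19,G2,11), (23,G1,12), (24,G3,13), (28,G2,14)
Step 2: Sum ranks within each group.
R_1 = 29 (n_1 = 4)
R_2 = 37 (n_2 = 5)
R_3 = 39 (n_3 = 5)
Step 3: H = 12/(N(N+1)) * sum(R_i^2/n_i) - 3(N+1)
     = 12/(14*15) * (29^2/4 + 37^2/5 + 39^2/5) - 3*15
     = 0.057143 * 788.25 - 45
     = 0.042857.
Step 4: No ties, so H is used without correction.
Step 5: Under H0, H ~ chi^2(2); p-value = 0.978799.
Step 6: alpha = 0.05. fail to reject H0.

H = 0.0429, df = 2, p = 0.978799, fail to reject H0.


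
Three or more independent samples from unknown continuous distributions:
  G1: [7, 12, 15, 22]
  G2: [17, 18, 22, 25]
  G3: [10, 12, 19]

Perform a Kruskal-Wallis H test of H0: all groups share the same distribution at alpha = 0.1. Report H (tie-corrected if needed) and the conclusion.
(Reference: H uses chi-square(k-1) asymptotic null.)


Step 1: Combine all N = 11 observations and assign midranks.
sorted (value, group, rank): (7,G1,1), (10,G3,2), (12,G1,3.5), (12,G3,3.5), (15,G1,5), (17,G2,6), (18,G2,7), (19,G3,8), (22,G1,9.5), (22,G2,9.5), (25,G2,11)
Step 2: Sum ranks within each group.
R_1 = 19 (n_1 = 4)
R_2 = 33.5 (n_2 = 4)
R_3 = 13.5 (n_3 = 3)
Step 3: H = 12/(N(N+1)) * sum(R_i^2/n_i) - 3(N+1)
     = 12/(11*12) * (19^2/4 + 33.5^2/4 + 13.5^2/3) - 3*12
     = 0.090909 * 431.562 - 36
     = 3.232955.
Step 4: Ties present; correction factor C = 1 - 12/(11^3 - 11) = 0.990909. Corrected H = 3.232955 / 0.990909 = 3.262615.
Step 5: Under H0, H ~ chi^2(2); p-value = 0.195674.
Step 6: alpha = 0.1. fail to reject H0.

H = 3.2626, df = 2, p = 0.195674, fail to reject H0.


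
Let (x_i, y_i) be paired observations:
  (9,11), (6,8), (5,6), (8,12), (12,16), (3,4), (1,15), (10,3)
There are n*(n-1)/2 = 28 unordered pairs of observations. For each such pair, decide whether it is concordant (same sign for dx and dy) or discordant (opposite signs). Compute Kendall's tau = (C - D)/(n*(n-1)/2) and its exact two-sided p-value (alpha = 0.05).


Step 1: Enumerate the 28 unordered pairs (i,j) with i<j and classify each by sign(x_j-x_i) * sign(y_j-y_i).
  (1,2):dx=-3,dy=-3->C; (1,3):dx=-4,dy=-5->C; (1,4):dx=-1,dy=+1->D; (1,5):dx=+3,dy=+5->C
  (1,6):dx=-6,dy=-7->C; (1,7):dx=-8,dy=+4->D; (1,8):dx=+1,dy=-8->D; (2,3):dx=-1,dy=-2->C
  (2,4):dx=+2,dy=+4->C; (2,5):dx=+6,dy=+8->C; (2,6):dx=-3,dy=-4->C; (2,7):dx=-5,dy=+7->D
  (2,8):dx=+4,dy=-5->D; (3,4):dx=+3,dy=+6->C; (3,5):dx=+7,dy=+10->C; (3,6):dx=-2,dy=-2->C
  (3,7):dx=-4,dy=+9->D; (3,8):dx=+5,dy=-3->D; (4,5):dx=+4,dy=+4->C; (4,6):dx=-5,dy=-8->C
  (4,7):dx=-7,dy=+3->D; (4,8):dx=+2,dy=-9->D; (5,6):dx=-9,dy=-12->C; (5,7):dx=-11,dy=-1->C
  (5,8):dx=-2,dy=-13->C; (6,7):dx=-2,dy=+11->D; (6,8):dx=+7,dy=-1->D; (7,8):dx=+9,dy=-12->D
Step 2: C = 16, D = 12, total pairs = 28.
Step 3: tau = (C - D)/(n(n-1)/2) = (16 - 12)/28 = 0.142857.
Step 4: Exact two-sided p-value (enumerate n! = 40320 permutations of y under H0): p = 0.719544.
Step 5: alpha = 0.05. fail to reject H0.

tau_b = 0.1429 (C=16, D=12), p = 0.719544, fail to reject H0.


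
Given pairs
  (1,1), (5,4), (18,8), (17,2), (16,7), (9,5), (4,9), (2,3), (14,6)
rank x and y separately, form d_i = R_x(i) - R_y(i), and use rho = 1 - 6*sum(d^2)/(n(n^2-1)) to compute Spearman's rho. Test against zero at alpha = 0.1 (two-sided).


Step 1: Rank x and y separately (midranks; no ties here).
rank(x): 1->1, 5->4, 18->9, 17->8, 16->7, 9->5, 4->3, 2->2, 14->6
rank(y): 1->1, 4->4, 8->8, 2->2, 7->7, 5->5, 9->9, 3->3, 6->6
Step 2: d_i = R_x(i) - R_y(i); compute d_i^2.
  (1-1)^2=0, (4-4)^2=0, (9-8)^2=1, (8-2)^2=36, (7-7)^2=0, (5-5)^2=0, (3-9)^2=36, (2-3)^2=1, (6-6)^2=0
sum(d^2) = 74.
Step 3: rho = 1 - 6*74 / (9*(9^2 - 1)) = 1 - 444/720 = 0.383333.
Step 4: Under H0, t = rho * sqrt((n-2)/(1-rho^2)) = 1.0981 ~ t(7).
Step 5: Two-sided p-value from the t-distribution with 7 df = 0.308495.
Step 6: alpha = 0.1. fail to reject H0.

rho = 0.3833, p = 0.308495, fail to reject H0 at alpha = 0.1.


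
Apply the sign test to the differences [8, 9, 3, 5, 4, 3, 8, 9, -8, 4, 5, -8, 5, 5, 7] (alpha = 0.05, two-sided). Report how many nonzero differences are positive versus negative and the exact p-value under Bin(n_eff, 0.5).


Step 1: Discard zero differences. Original n = 15; n_eff = number of nonzero differences = 15.
Nonzero differences (with sign): +8, +9, +3, +5, +4, +3, +8, +9, -8, +4, +5, -8, +5, +5, +7
Step 2: Count signs: positive = 13, negative = 2.
Step 3: Under H0: P(positive) = 0.5, so the number of positives S ~ Bin(15, 0.5).
Step 4: Two-sided exact p-value = sum of Bin(15,0.5) probabilities at or below the observed probability = 0.007385.
Step 5: alpha = 0.05. reject H0.

n_eff = 15, pos = 13, neg = 2, p = 0.007385, reject H0.


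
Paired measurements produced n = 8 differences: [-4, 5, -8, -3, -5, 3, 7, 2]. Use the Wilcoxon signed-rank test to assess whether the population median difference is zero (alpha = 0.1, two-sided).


Step 1: Drop any zero differences (none here) and take |d_i|.
|d| = [4, 5, 8, 3, 5, 3, 7, 2]
Step 2: Midrank |d_i| (ties get averaged ranks).
ranks: |4|->4, |5|->5.5, |8|->8, |3|->2.5, |5|->5.5, |3|->2.5, |7|->7, |2|->1
Step 3: Attach original signs; sum ranks with positive sign and with negative sign.
W+ = 5.5 + 2.5 + 7 + 1 = 16
W- = 4 + 8 + 2.5 + 5.5 = 20
(Check: W+ + W- = 36 should equal n(n+1)/2 = 36.)
Step 4: Test statistic W = min(W+, W-) = 16.
Step 5: Ties in |d|, so use the tie-corrected normal approximation.
        E[W] = n(n+1)/4 = 8*9/4 = 18.
        Tie groups: |d|=3 (t=2), |d|=5 (t=2); sum(t^3 - t) = 12.
        Var[W] = n(n+1)(2n+1)/24 - sum(t^3-t)/48 = 1224/24 - 12/48 = 50.75.
        z = (W - E[W]) / sqrt(Var[W]) = (16 - 18) / 7.1239 = -0.2807.
        Two-sided p = 2*Phi(z) = 0.778906.
Step 6: alpha = 0.1. fail to reject H0.

W+ = 16, W- = 20, W = min = 16, p = 0.778906, fail to reject H0.


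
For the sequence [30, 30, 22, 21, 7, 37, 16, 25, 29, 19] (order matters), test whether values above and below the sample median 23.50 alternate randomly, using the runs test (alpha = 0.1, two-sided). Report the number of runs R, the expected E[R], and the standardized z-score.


Step 1: Compute median = 23.50; label A = above, B = below.
Labels in order: AABBBABAAB  (n_A = 5, n_B = 5)
Step 2: Count runs R = 6.
Step 3: Under H0 (random ordering), E[R] = 2*n_A*n_B/(n_A+n_B) + 1 = 2*5*5/10 + 1 = 6.0000.
        Var[R] = 2*n_A*n_B*(2*n_A*n_B - n_A - n_B) / ((n_A+n_B)^2 * (n_A+n_B-1)) = 2000/900 = 2.2222.
        SD[R] = 1.4907.
Step 4: R = E[R], so z = 0 with no continuity correction.
Step 5: Two-sided p-value via normal approximation = 2*(1 - Phi(|z|)) = 1.000000.
Step 6: alpha = 0.1. fail to reject H0.

R = 6, z = 0.0000, p = 1.000000, fail to reject H0.


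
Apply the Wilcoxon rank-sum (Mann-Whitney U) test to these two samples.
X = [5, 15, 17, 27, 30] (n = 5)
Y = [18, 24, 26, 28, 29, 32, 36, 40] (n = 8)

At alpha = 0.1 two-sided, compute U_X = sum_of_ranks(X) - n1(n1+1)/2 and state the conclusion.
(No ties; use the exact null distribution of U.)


Step 1: Combine and sort all 13 observations; assign midranks.
sorted (value, group): (5,X), (15,X), (17,X), (18,Y), (24,Y), (26,Y), (27,X), (28,Y), (29,Y), (30,X), (32,Y), (36,Y), (40,Y)
ranks: 5->1, 15->2, 17->3, 18->4, 24->5, 26->6, 27->7, 28->8, 29->9, 30->10, 32->11, 36->12, 40->13
Step 2: Rank sum for X: R1 = 1 + 2 + 3 + 7 + 10 = 23.
Step 3: U_X = R1 - n1(n1+1)/2 = 23 - 5*6/2 = 23 - 15 = 8.
       U_Y = n1*n2 - U_X = 40 - 8 = 32.
Step 4: No ties, so the exact null distribution of U (based on enumerating the C(13,5) = 1287 equally likely rank assignments) gives the two-sided p-value.
Step 5: p-value = 0.093240; compare to alpha = 0.1. reject H0.

U_X = 8, p = 0.093240, reject H0 at alpha = 0.1.


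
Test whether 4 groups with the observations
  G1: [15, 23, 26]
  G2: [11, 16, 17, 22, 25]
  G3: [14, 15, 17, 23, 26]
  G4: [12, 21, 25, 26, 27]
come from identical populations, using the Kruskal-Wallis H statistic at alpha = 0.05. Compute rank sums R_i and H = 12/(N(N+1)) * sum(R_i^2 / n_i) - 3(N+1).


Step 1: Combine all N = 18 observations and assign midranks.
sorted (value, group, rank): (11,G2,1), (12,G4,2), (14,G3,3), (15,G1,4.5), (15,G3,4.5), (16,G2,6), (17,G2,7.5), (17,G3,7.5), (21,G4,9), (22,G2,10), (23,G1,11.5), (23,G3,11.5), (25,G2,13.5), (25,G4,13.5), (26,G1,16), (26,G3,16), (26,G4,16), (27,G4,18)
Step 2: Sum ranks within each group.
R_1 = 32 (n_1 = 3)
R_2 = 38 (n_2 = 5)
R_3 = 42.5 (n_3 = 5)
R_4 = 58.5 (n_4 = 5)
Step 3: H = 12/(N(N+1)) * sum(R_i^2/n_i) - 3(N+1)
     = 12/(18*19) * (32^2/3 + 38^2/5 + 42.5^2/5 + 58.5^2/5) - 3*19
     = 0.035088 * 1675.83 - 57
     = 1.801170.
Step 4: Ties present; correction factor C = 1 - 48/(18^3 - 18) = 0.991744. Corrected H = 1.801170 / 0.991744 = 1.816164.
Step 5: Under H0, H ~ chi^2(3); p-value = 0.611424.
Step 6: alpha = 0.05. fail to reject H0.

H = 1.8162, df = 3, p = 0.611424, fail to reject H0.


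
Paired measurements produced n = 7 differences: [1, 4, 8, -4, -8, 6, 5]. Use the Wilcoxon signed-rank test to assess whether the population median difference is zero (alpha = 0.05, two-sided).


Step 1: Drop any zero differences (none here) and take |d_i|.
|d| = [1, 4, 8, 4, 8, 6, 5]
Step 2: Midrank |d_i| (ties get averaged ranks).
ranks: |1|->1, |4|->2.5, |8|->6.5, |4|->2.5, |8|->6.5, |6|->5, |5|->4
Step 3: Attach original signs; sum ranks with positive sign and with negative sign.
W+ = 1 + 2.5 + 6.5 + 5 + 4 = 19
W- = 2.5 + 6.5 = 9
(Check: W+ + W- = 28 should equal n(n+1)/2 = 28.)
Step 4: Test statistic W = min(W+, W-) = 9.
Step 5: Ties in |d|, so use the tie-corrected normal approximation.
        E[W] = n(n+1)/4 = 7*8/4 = 14.
        Tie groups: |d|=4 (t=2), |d|=8 (t=2); sum(t^3 - t) = 12.
        Var[W] = n(n+1)(2n+1)/24 - sum(t^3-t)/48 = 840/24 - 12/48 = 34.75.
        z = (W - E[W]) / sqrt(Var[W]) = (9 - 14) / 5.8949 = -0.8482.
        Two-sided p = 2*Phi(z) = 0.396333.
Step 6: alpha = 0.05. fail to reject H0.

W+ = 19, W- = 9, W = min = 9, p = 0.396333, fail to reject H0.


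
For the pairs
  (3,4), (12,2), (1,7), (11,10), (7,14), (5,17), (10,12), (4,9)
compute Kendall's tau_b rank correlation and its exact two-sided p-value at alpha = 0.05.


Step 1: Enumerate the 28 unordered pairs (i,j) with i<j and classify each by sign(x_j-x_i) * sign(y_j-y_i).
  (1,2):dx=+9,dy=-2->D; (1,3):dx=-2,dy=+3->D; (1,4):dx=+8,dy=+6->C; (1,5):dx=+4,dy=+10->C
  (1,6):dx=+2,dy=+13->C; (1,7):dx=+7,dy=+8->C; (1,8):dx=+1,dy=+5->C; (2,3):dx=-11,dy=+5->D
  (2,4):dx=-1,dy=+8->D; (2,5):dx=-5,dy=+12->D; (2,6):dx=-7,dy=+15->D; (2,7):dx=-2,dy=+10->D
  (2,8):dx=-8,dy=+7->D; (3,4):dx=+10,dy=+3->C; (3,5):dx=+6,dy=+7->C; (3,6):dx=+4,dy=+10->C
  (3,7):dx=+9,dy=+5->C; (3,8):dx=+3,dy=+2->C; (4,5):dx=-4,dy=+4->D; (4,6):dx=-6,dy=+7->D
  (4,7):dx=-1,dy=+2->D; (4,8):dx=-7,dy=-1->C; (5,6):dx=-2,dy=+3->D; (5,7):dx=+3,dy=-2->D
  (5,8):dx=-3,dy=-5->C; (6,7):dx=+5,dy=-5->D; (6,8):dx=-1,dy=-8->C; (7,8):dx=-6,dy=-3->C
Step 2: C = 14, D = 14, total pairs = 28.
Step 3: tau = (C - D)/(n(n-1)/2) = (14 - 14)/28 = 0.000000.
Step 4: Exact two-sided p-value (enumerate n! = 40320 permutations of y under H0): p = 1.000000.
Step 5: alpha = 0.05. fail to reject H0.

tau_b = 0.0000 (C=14, D=14), p = 1.000000, fail to reject H0.


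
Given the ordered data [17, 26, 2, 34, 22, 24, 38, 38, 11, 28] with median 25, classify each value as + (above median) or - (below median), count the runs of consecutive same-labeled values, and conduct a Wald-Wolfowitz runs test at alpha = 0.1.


Step 1: Compute median = 25; label A = above, B = below.
Labels in order: BABABBAABA  (n_A = 5, n_B = 5)
Step 2: Count runs R = 8.
Step 3: Under H0 (random ordering), E[R] = 2*n_A*n_B/(n_A+n_B) + 1 = 2*5*5/10 + 1 = 6.0000.
        Var[R] = 2*n_A*n_B*(2*n_A*n_B - n_A - n_B) / ((n_A+n_B)^2 * (n_A+n_B-1)) = 2000/900 = 2.2222.
        SD[R] = 1.4907.
Step 4: Continuity-corrected z = (R - 0.5 - E[R]) / SD[R] = (8 - 0.5 - 6.0000) / 1.4907 = 1.0062.
Step 5: Two-sided p-value via normal approximation = 2*(1 - Phi(|z|)) = 0.314305.
Step 6: alpha = 0.1. fail to reject H0.

R = 8, z = 1.0062, p = 0.314305, fail to reject H0.


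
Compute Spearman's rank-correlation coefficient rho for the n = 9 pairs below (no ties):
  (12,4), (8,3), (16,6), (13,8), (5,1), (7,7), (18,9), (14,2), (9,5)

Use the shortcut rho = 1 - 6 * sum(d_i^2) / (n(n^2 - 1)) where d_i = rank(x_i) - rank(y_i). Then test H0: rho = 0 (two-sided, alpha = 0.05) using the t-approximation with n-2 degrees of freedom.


Step 1: Rank x and y separately (midranks; no ties here).
rank(x): 12->5, 8->3, 16->8, 13->6, 5->1, 7->2, 18->9, 14->7, 9->4
rank(y): 4->4, 3->3, 6->6, 8->8, 1->1, 7->7, 9->9, 2->2, 5->5
Step 2: d_i = R_x(i) - R_y(i); compute d_i^2.
  (5-4)^2=1, (3-3)^2=0, (8-6)^2=4, (6-8)^2=4, (1-1)^2=0, (2-7)^2=25, (9-9)^2=0, (7-2)^2=25, (4-5)^2=1
sum(d^2) = 60.
Step 3: rho = 1 - 6*60 / (9*(9^2 - 1)) = 1 - 360/720 = 0.500000.
Step 4: Under H0, t = rho * sqrt((n-2)/(1-rho^2)) = 1.5275 ~ t(7).
Step 5: Two-sided p-value from the t-distribution with 7 df = 0.170471.
Step 6: alpha = 0.05. fail to reject H0.

rho = 0.5000, p = 0.170471, fail to reject H0 at alpha = 0.05.


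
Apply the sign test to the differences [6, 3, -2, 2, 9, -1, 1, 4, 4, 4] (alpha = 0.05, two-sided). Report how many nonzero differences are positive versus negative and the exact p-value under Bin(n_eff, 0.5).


Step 1: Discard zero differences. Original n = 10; n_eff = number of nonzero differences = 10.
Nonzero differences (with sign): +6, +3, -2, +2, +9, -1, +1, +4, +4, +4
Step 2: Count signs: positive = 8, negative = 2.
Step 3: Under H0: P(positive) = 0.5, so the number of positives S ~ Bin(10, 0.5).
Step 4: Two-sided exact p-value = sum of Bin(10,0.5) probabilities at or below the observed probability = 0.109375.
Step 5: alpha = 0.05. fail to reject H0.

n_eff = 10, pos = 8, neg = 2, p = 0.109375, fail to reject H0.


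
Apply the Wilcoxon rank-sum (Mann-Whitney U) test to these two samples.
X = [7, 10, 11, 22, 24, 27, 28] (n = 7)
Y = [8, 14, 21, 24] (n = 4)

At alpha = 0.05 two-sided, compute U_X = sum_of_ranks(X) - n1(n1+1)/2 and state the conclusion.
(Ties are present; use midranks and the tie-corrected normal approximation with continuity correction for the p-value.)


Step 1: Combine and sort all 11 observations; assign midranks.
sorted (value, group): (7,X), (8,Y), (10,X), (11,X), (14,Y), (21,Y), (22,X), (24,X), (24,Y), (27,X), (28,X)
ranks: 7->1, 8->2, 10->3, 11->4, 14->5, 21->6, 22->7, 24->8.5, 24->8.5, 27->10, 28->11
Step 2: Rank sum for X: R1 = 1 + 3 + 4 + 7 + 8.5 + 10 + 11 = 44.5.
Step 3: U_X = R1 - n1(n1+1)/2 = 44.5 - 7*8/2 = 44.5 - 28 = 16.5.
       U_Y = n1*n2 - U_X = 28 - 16.5 = 11.5.
Step 4: Ties are present, so use the tie-corrected normal approximation (with continuity correction) for the p-value.
Step 5: p-value = 0.704817; compare to alpha = 0.05. fail to reject H0.

U_X = 16.5, p = 0.704817, fail to reject H0 at alpha = 0.05.


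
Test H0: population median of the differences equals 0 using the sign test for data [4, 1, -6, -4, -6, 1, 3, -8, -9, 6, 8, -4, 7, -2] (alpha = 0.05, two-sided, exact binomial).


Step 1: Discard zero differences. Original n = 14; n_eff = number of nonzero differences = 14.
Nonzero differences (with sign): +4, +1, -6, -4, -6, +1, +3, -8, -9, +6, +8, -4, +7, -2
Step 2: Count signs: positive = 7, negative = 7.
Step 3: Under H0: P(positive) = 0.5, so the number of positives S ~ Bin(14, 0.5).
Step 4: Two-sided exact p-value = sum of Bin(14,0.5) probabilities at or below the observed probability = 1.000000.
Step 5: alpha = 0.05. fail to reject H0.

n_eff = 14, pos = 7, neg = 7, p = 1.000000, fail to reject H0.


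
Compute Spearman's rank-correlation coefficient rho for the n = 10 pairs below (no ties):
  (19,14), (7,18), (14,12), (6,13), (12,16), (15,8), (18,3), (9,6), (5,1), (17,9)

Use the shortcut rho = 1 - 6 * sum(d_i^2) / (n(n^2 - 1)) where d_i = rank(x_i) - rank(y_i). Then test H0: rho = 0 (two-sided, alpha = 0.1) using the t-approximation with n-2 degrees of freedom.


Step 1: Rank x and y separately (midranks; no ties here).
rank(x): 19->10, 7->3, 14->6, 6->2, 12->5, 15->7, 18->9, 9->4, 5->1, 17->8
rank(y): 14->8, 18->10, 12->6, 13->7, 16->9, 8->4, 3->2, 6->3, 1->1, 9->5
Step 2: d_i = R_x(i) - R_y(i); compute d_i^2.
  (10-8)^2=4, (3-10)^2=49, (6-6)^2=0, (2-7)^2=25, (5-9)^2=16, (7-4)^2=9, (9-2)^2=49, (4-3)^2=1, (1-1)^2=0, (8-5)^2=9
sum(d^2) = 162.
Step 3: rho = 1 - 6*162 / (10*(10^2 - 1)) = 1 - 972/990 = 0.018182.
Step 4: Under H0, t = rho * sqrt((n-2)/(1-rho^2)) = 0.0514 ~ t(8).
Step 5: Two-sided p-value from the t-distribution with 8 df = 0.960240.
Step 6: alpha = 0.1. fail to reject H0.

rho = 0.0182, p = 0.960240, fail to reject H0 at alpha = 0.1.


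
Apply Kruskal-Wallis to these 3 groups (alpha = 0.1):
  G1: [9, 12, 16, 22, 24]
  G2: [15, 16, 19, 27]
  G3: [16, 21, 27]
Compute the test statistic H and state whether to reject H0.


Step 1: Combine all N = 12 observations and assign midranks.
sorted (value, group, rank): (9,G1,1), (12,G1,2), (15,G2,3), (16,G1,5), (16,G2,5), (16,G3,5), (19,G2,7), (21,G3,8), (22,G1,9), (24,G1,10), (27,G2,11.5), (27,G3,11.5)
Step 2: Sum ranks within each group.
R_1 = 27 (n_1 = 5)
R_2 = 26.5 (n_2 = 4)
R_3 = 24.5 (n_3 = 3)
Step 3: H = 12/(N(N+1)) * sum(R_i^2/n_i) - 3(N+1)
     = 12/(12*13) * (27^2/5 + 26.5^2/4 + 24.5^2/3) - 3*13
     = 0.076923 * 521.446 - 39
     = 1.111218.
Step 4: Ties present; correction factor C = 1 - 30/(12^3 - 12) = 0.982517. Corrected H = 1.111218 / 0.982517 = 1.130991.
Step 5: Under H0, H ~ chi^2(2); p-value = 0.568079.
Step 6: alpha = 0.1. fail to reject H0.

H = 1.1310, df = 2, p = 0.568079, fail to reject H0.


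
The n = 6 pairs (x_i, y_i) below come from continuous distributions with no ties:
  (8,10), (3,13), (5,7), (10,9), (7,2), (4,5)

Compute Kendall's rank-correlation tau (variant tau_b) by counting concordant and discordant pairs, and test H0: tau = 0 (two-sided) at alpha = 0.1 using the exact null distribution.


Step 1: Enumerate the 15 unordered pairs (i,j) with i<j and classify each by sign(x_j-x_i) * sign(y_j-y_i).
  (1,2):dx=-5,dy=+3->D; (1,3):dx=-3,dy=-3->C; (1,4):dx=+2,dy=-1->D; (1,5):dx=-1,dy=-8->C
  (1,6):dx=-4,dy=-5->C; (2,3):dx=+2,dy=-6->D; (2,4):dx=+7,dy=-4->D; (2,5):dx=+4,dy=-11->D
  (2,6):dx=+1,dy=-8->D; (3,4):dx=+5,dy=+2->C; (3,5):dx=+2,dy=-5->D; (3,6):dx=-1,dy=-2->C
  (4,5):dx=-3,dy=-7->C; (4,6):dx=-6,dy=-4->C; (5,6):dx=-3,dy=+3->D
Step 2: C = 7, D = 8, total pairs = 15.
Step 3: tau = (C - D)/(n(n-1)/2) = (7 - 8)/15 = -0.066667.
Step 4: Exact two-sided p-value (enumerate n! = 720 permutations of y under H0): p = 1.000000.
Step 5: alpha = 0.1. fail to reject H0.

tau_b = -0.0667 (C=7, D=8), p = 1.000000, fail to reject H0.


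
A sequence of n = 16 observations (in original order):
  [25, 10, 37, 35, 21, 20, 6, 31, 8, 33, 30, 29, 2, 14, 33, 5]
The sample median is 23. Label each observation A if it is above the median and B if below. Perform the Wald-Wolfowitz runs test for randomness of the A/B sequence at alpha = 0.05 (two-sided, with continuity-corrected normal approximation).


Step 1: Compute median = 23; label A = above, B = below.
Labels in order: ABAABBBABAAABBAB  (n_A = 8, n_B = 8)
Step 2: Count runs R = 10.
Step 3: Under H0 (random ordering), E[R] = 2*n_A*n_B/(n_A+n_B) + 1 = 2*8*8/16 + 1 = 9.0000.
        Var[R] = 2*n_A*n_B*(2*n_A*n_B - n_A - n_B) / ((n_A+n_B)^2 * (n_A+n_B-1)) = 14336/3840 = 3.7333.
        SD[R] = 1.9322.
Step 4: Continuity-corrected z = (R - 0.5 - E[R]) / SD[R] = (10 - 0.5 - 9.0000) / 1.9322 = 0.2588.
Step 5: Two-sided p-value via normal approximation = 2*(1 - Phi(|z|)) = 0.795809.
Step 6: alpha = 0.05. fail to reject H0.

R = 10, z = 0.2588, p = 0.795809, fail to reject H0.


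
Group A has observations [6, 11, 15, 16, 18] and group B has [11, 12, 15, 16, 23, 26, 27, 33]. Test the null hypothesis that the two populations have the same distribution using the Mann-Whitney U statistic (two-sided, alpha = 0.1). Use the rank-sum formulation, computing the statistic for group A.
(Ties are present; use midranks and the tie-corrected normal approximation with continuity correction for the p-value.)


Step 1: Combine and sort all 13 observations; assign midranks.
sorted (value, group): (6,X), (11,X), (11,Y), (12,Y), (15,X), (15,Y), (16,X), (16,Y), (18,X), (23,Y), (26,Y), (27,Y), (33,Y)
ranks: 6->1, 11->2.5, 11->2.5, 12->4, 15->5.5, 15->5.5, 16->7.5, 16->7.5, 18->9, 23->10, 26->11, 27->12, 33->13
Step 2: Rank sum for X: R1 = 1 + 2.5 + 5.5 + 7.5 + 9 = 25.5.
Step 3: U_X = R1 - n1(n1+1)/2 = 25.5 - 5*6/2 = 25.5 - 15 = 10.5.
       U_Y = n1*n2 - U_X = 40 - 10.5 = 29.5.
Step 4: Ties are present, so use the tie-corrected normal approximation (with continuity correction) for the p-value.
Step 5: p-value = 0.185859; compare to alpha = 0.1. fail to reject H0.

U_X = 10.5, p = 0.185859, fail to reject H0 at alpha = 0.1.


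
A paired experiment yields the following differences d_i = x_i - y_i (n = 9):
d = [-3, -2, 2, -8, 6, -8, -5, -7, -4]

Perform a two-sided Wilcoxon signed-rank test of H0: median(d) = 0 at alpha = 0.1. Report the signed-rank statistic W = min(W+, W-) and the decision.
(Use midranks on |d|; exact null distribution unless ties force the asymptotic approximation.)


Step 1: Drop any zero differences (none here) and take |d_i|.
|d| = [3, 2, 2, 8, 6, 8, 5, 7, 4]
Step 2: Midrank |d_i| (ties get averaged ranks).
ranks: |3|->3, |2|->1.5, |2|->1.5, |8|->8.5, |6|->6, |8|->8.5, |5|->5, |7|->7, |4|->4
Step 3: Attach original signs; sum ranks with positive sign and with negative sign.
W+ = 1.5 + 6 = 7.5
W- = 3 + 1.5 + 8.5 + 8.5 + 5 + 7 + 4 = 37.5
(Check: W+ + W- = 45 should equal n(n+1)/2 = 45.)
Step 4: Test statistic W = min(W+, W-) = 7.5.
Step 5: Ties in |d|, so use the tie-corrected normal approximation.
        E[W] = n(n+1)/4 = 9*10/4 = 22.5.
        Tie groups: |d|=2 (t=2), |d|=8 (t=2); sum(t^3 - t) = 12.
        Var[W] = n(n+1)(2n+1)/24 - sum(t^3-t)/48 = 1710/24 - 12/48 = 71.
        z = (W - E[W]) / sqrt(Var[W]) = (7.5 - 22.5) / 8.4261 = -1.7802.
        Two-sided p = 2*Phi(z) = 0.075048.
Step 6: alpha = 0.1. reject H0.

W+ = 7.5, W- = 37.5, W = min = 7.5, p = 0.075048, reject H0.


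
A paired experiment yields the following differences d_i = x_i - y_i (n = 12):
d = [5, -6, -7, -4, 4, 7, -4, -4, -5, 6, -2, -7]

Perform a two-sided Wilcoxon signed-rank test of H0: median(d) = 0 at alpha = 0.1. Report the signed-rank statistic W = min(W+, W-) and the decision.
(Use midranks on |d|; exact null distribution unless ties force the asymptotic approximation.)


Step 1: Drop any zero differences (none here) and take |d_i|.
|d| = [5, 6, 7, 4, 4, 7, 4, 4, 5, 6, 2, 7]
Step 2: Midrank |d_i| (ties get averaged ranks).
ranks: |5|->6.5, |6|->8.5, |7|->11, |4|->3.5, |4|->3.5, |7|->11, |4|->3.5, |4|->3.5, |5|->6.5, |6|->8.5, |2|->1, |7|->11
Step 3: Attach original signs; sum ranks with positive sign and with negative sign.
W+ = 6.5 + 3.5 + 11 + 8.5 = 29.5
W- = 8.5 + 11 + 3.5 + 3.5 + 3.5 + 6.5 + 1 + 11 = 48.5
(Check: W+ + W- = 78 should equal n(n+1)/2 = 78.)
Step 4: Test statistic W = min(W+, W-) = 29.5.
Step 5: Ties in |d|, so use the tie-corrected normal approximation.
        E[W] = n(n+1)/4 = 12*13/4 = 39.
        Tie groups: |d|=4 (t=4), |d|=5 (t=2), |d|=6 (t=2), |d|=7 (t=3); sum(t^3 - t) = 96.
        Var[W] = n(n+1)(2n+1)/24 - sum(t^3-t)/48 = 3900/24 - 96/48 = 160.5.
        z = (W - E[W]) / sqrt(Var[W]) = (29.5 - 39) / 12.6689 = -0.7499.
        Two-sided p = 2*Phi(z) = 0.453333.
Step 6: alpha = 0.1. fail to reject H0.

W+ = 29.5, W- = 48.5, W = min = 29.5, p = 0.453333, fail to reject H0.


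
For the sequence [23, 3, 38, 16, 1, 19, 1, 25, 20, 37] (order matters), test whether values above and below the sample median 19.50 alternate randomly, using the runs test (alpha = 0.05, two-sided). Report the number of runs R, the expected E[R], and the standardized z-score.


Step 1: Compute median = 19.50; label A = above, B = below.
Labels in order: ABABBBBAAA  (n_A = 5, n_B = 5)
Step 2: Count runs R = 5.
Step 3: Under H0 (random ordering), E[R] = 2*n_A*n_B/(n_A+n_B) + 1 = 2*5*5/10 + 1 = 6.0000.
        Var[R] = 2*n_A*n_B*(2*n_A*n_B - n_A - n_B) / ((n_A+n_B)^2 * (n_A+n_B-1)) = 2000/900 = 2.2222.
        SD[R] = 1.4907.
Step 4: Continuity-corrected z = (R + 0.5 - E[R]) / SD[R] = (5 + 0.5 - 6.0000) / 1.4907 = -0.3354.
Step 5: Two-sided p-value via normal approximation = 2*(1 - Phi(|z|)) = 0.737316.
Step 6: alpha = 0.05. fail to reject H0.

R = 5, z = -0.3354, p = 0.737316, fail to reject H0.


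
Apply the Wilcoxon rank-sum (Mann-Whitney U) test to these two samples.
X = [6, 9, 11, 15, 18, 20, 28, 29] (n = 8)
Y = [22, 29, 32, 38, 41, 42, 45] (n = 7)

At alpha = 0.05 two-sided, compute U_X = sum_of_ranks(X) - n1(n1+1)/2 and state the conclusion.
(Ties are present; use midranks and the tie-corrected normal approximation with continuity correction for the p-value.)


Step 1: Combine and sort all 15 observations; assign midranks.
sorted (value, group): (6,X), (9,X), (11,X), (15,X), (18,X), (20,X), (22,Y), (28,X), (29,X), (29,Y), (32,Y), (38,Y), (41,Y), (42,Y), (45,Y)
ranks: 6->1, 9->2, 11->3, 15->4, 18->5, 20->6, 22->7, 28->8, 29->9.5, 29->9.5, 32->11, 38->12, 41->13, 42->14, 45->15
Step 2: Rank sum for X: R1 = 1 + 2 + 3 + 4 + 5 + 6 + 8 + 9.5 = 38.5.
Step 3: U_X = R1 - n1(n1+1)/2 = 38.5 - 8*9/2 = 38.5 - 36 = 2.5.
       U_Y = n1*n2 - U_X = 56 - 2.5 = 53.5.
Step 4: Ties are present, so use the tie-corrected normal approximation (with continuity correction) for the p-value.
Step 5: p-value = 0.003782; compare to alpha = 0.05. reject H0.

U_X = 2.5, p = 0.003782, reject H0 at alpha = 0.05.


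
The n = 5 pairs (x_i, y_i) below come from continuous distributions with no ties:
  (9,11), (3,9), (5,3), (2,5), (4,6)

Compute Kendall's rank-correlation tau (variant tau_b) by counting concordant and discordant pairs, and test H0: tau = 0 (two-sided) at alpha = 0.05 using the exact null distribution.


Step 1: Enumerate the 10 unordered pairs (i,j) with i<j and classify each by sign(x_j-x_i) * sign(y_j-y_i).
  (1,2):dx=-6,dy=-2->C; (1,3):dx=-4,dy=-8->C; (1,4):dx=-7,dy=-6->C; (1,5):dx=-5,dy=-5->C
  (2,3):dx=+2,dy=-6->D; (2,4):dx=-1,dy=-4->C; (2,5):dx=+1,dy=-3->D; (3,4):dx=-3,dy=+2->D
  (3,5):dx=-1,dy=+3->D; (4,5):dx=+2,dy=+1->C
Step 2: C = 6, D = 4, total pairs = 10.
Step 3: tau = (C - D)/(n(n-1)/2) = (6 - 4)/10 = 0.200000.
Step 4: Exact two-sided p-value (enumerate n! = 120 permutations of y under H0): p = 0.816667.
Step 5: alpha = 0.05. fail to reject H0.

tau_b = 0.2000 (C=6, D=4), p = 0.816667, fail to reject H0.


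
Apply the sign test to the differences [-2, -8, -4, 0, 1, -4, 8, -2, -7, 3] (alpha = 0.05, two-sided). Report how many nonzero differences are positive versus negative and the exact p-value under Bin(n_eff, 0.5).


Step 1: Discard zero differences. Original n = 10; n_eff = number of nonzero differences = 9.
Nonzero differences (with sign): -2, -8, -4, +1, -4, +8, -2, -7, +3
Step 2: Count signs: positive = 3, negative = 6.
Step 3: Under H0: P(positive) = 0.5, so the number of positives S ~ Bin(9, 0.5).
Step 4: Two-sided exact p-value = sum of Bin(9,0.5) probabilities at or below the observed probability = 0.507812.
Step 5: alpha = 0.05. fail to reject H0.

n_eff = 9, pos = 3, neg = 6, p = 0.507812, fail to reject H0.


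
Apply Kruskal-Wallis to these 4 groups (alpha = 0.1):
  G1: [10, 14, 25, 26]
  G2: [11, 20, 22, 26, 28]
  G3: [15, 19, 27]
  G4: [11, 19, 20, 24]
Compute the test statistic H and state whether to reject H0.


Step 1: Combine all N = 16 observations and assign midranks.
sorted (value, group, rank): (10,G1,1), (11,G2,2.5), (11,G4,2.5), (14,G1,4), (15,G3,5), (19,G3,6.5), (19,G4,6.5), (20,G2,8.5), (20,G4,8.5), (22,G2,10), (24,G4,11), (25,G1,12), (26,G1,13.5), (26,G2,13.5), (27,G3,15), (28,G2,16)
Step 2: Sum ranks within each group.
R_1 = 30.5 (n_1 = 4)
R_2 = 50.5 (n_2 = 5)
R_3 = 26.5 (n_3 = 3)
R_4 = 28.5 (n_4 = 4)
Step 3: H = 12/(N(N+1)) * sum(R_i^2/n_i) - 3(N+1)
     = 12/(16*17) * (30.5^2/4 + 50.5^2/5 + 26.5^2/3 + 28.5^2/4) - 3*17
     = 0.044118 * 1179.76 - 51
     = 1.048162.
Step 4: Ties present; correction factor C = 1 - 24/(16^3 - 16) = 0.994118. Corrected H = 1.048162 / 0.994118 = 1.054364.
Step 5: Under H0, H ~ chi^2(3); p-value = 0.788101.
Step 6: alpha = 0.1. fail to reject H0.

H = 1.0544, df = 3, p = 0.788101, fail to reject H0.


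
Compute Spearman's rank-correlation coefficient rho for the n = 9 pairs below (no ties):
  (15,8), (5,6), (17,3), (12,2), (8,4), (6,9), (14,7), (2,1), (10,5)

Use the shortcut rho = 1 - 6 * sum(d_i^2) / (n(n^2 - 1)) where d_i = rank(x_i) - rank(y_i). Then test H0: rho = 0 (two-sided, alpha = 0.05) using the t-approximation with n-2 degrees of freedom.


Step 1: Rank x and y separately (midranks; no ties here).
rank(x): 15->8, 5->2, 17->9, 12->6, 8->4, 6->3, 14->7, 2->1, 10->5
rank(y): 8->8, 6->6, 3->3, 2->2, 4->4, 9->9, 7->7, 1->1, 5->5
Step 2: d_i = R_x(i) - R_y(i); compute d_i^2.
  (8-8)^2=0, (2-6)^2=16, (9-3)^2=36, (6-2)^2=16, (4-4)^2=0, (3-9)^2=36, (7-7)^2=0, (1-1)^2=0, (5-5)^2=0
sum(d^2) = 104.
Step 3: rho = 1 - 6*104 / (9*(9^2 - 1)) = 1 - 624/720 = 0.133333.
Step 4: Under H0, t = rho * sqrt((n-2)/(1-rho^2)) = 0.3559 ~ t(7).
Step 5: Two-sided p-value from the t-distribution with 7 df = 0.732368.
Step 6: alpha = 0.05. fail to reject H0.

rho = 0.1333, p = 0.732368, fail to reject H0 at alpha = 0.05.


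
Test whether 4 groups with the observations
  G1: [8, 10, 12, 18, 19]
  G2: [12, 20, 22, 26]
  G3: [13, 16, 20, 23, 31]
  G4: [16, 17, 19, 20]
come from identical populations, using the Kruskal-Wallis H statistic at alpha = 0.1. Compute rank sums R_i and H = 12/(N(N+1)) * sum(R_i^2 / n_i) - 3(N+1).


Step 1: Combine all N = 18 observations and assign midranks.
sorted (value, group, rank): (8,G1,1), (10,G1,2), (12,G1,3.5), (12,G2,3.5), (13,G3,5), (16,G3,6.5), (16,G4,6.5), (17,G4,8), (18,G1,9), (19,G1,10.5), (19,G4,10.5), (20,G2,13), (20,G3,13), (20,G4,13), (22,G2,15), (23,G3,16), (26,G2,17), (31,G3,18)
Step 2: Sum ranks within each group.
R_1 = 26 (n_1 = 5)
R_2 = 48.5 (n_2 = 4)
R_3 = 58.5 (n_3 = 5)
R_4 = 38 (n_4 = 4)
Step 3: H = 12/(N(N+1)) * sum(R_i^2/n_i) - 3(N+1)
     = 12/(18*19) * (26^2/5 + 48.5^2/4 + 58.5^2/5 + 38^2/4) - 3*19
     = 0.035088 * 1768.71 - 57
     = 5.060088.
Step 4: Ties present; correction factor C = 1 - 42/(18^3 - 18) = 0.992776. Corrected H = 5.060088 / 0.992776 = 5.096907.
Step 5: Under H0, H ~ chi^2(3); p-value = 0.164837.
Step 6: alpha = 0.1. fail to reject H0.

H = 5.0969, df = 3, p = 0.164837, fail to reject H0.
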